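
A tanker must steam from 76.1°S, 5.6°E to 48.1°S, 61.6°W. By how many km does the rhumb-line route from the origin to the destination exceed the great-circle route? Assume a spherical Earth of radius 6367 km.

198 km

Great circle: cos σ = sin φ₁ sin φ₂ + cos φ₁ cos φ₂ cos Δλ,  σ = 0.6686 rad → d_gc = 4257.0 km
Rhumb line: Δψ = +1.1445, q = Δφ/Δψ = 0.4270, d_rh = R√(Δφ²+q²Δλ²) = 4455.2 km
Excess = 4455.2 − 4257.0 = 198.2 ≈ 198 km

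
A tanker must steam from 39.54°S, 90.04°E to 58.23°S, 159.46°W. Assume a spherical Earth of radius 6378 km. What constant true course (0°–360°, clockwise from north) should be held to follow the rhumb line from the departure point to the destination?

104.7°

Δψ = ln[tan(π/4+φ₂/2)/tan(π/4+φ₁/2)] = -0.5043
Δλ = +1.9286 rad (taken the short way round)
course = atan2(Δλ, Δψ) = 104.65°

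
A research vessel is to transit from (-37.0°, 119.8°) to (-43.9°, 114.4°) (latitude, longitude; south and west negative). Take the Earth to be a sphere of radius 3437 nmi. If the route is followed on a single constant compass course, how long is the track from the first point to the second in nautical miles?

Rhumb course C = atan2(Δλ, Δψ) with Δψ = ln[tan(π/4+φ₂/2)/tan(π/4+φ₁/2)] = -0.1585, Δλ = -0.0942 → C = 210.74°
d = R·|Δφ| / |cos C| = 3437·0.12043 / 0.85951 = 482 nmi

482 nmi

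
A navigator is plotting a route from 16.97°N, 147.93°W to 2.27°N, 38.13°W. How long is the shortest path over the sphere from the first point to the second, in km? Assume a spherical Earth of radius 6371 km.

12030 km

Haversine: a = sin²(Δφ/2)+cos φ₁ cos φ₂ sin²(Δλ/2) = 0.65609;  σ = 2·atan2(√a,√(1−a))
σ = 108.190° → d = Rσ = 6371·1.88828 = 12030 km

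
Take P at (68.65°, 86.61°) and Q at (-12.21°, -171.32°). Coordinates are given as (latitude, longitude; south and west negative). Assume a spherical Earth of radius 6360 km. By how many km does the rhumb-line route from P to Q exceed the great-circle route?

617 km

Great circle: cos σ = sin φ₁ sin φ₂ + cos φ₁ cos φ₂ cos Δλ,  σ = 1.8456 rad → d_gc = 11738.2 km
Rhumb line: Δψ = -1.8834, q = Δφ/Δψ = 0.7493, d_rh = R√(Δφ²+q²Δλ²) = 12354.8 km
Excess = 12354.8 − 11738.2 = 616.6 ≈ 617 km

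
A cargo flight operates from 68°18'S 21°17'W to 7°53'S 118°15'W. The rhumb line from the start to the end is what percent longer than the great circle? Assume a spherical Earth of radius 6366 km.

Great circle: σ = 1.4877 rad → d_gc = Rσ = 9470.6 km
Rhumb: Δφ = +1.0545, Δλ = -1.6924, Δψ = +1.5140, q = Δφ/Δψ = 0.6965 → d_rh = R√(Δφ²+q²Δλ²) = 10068.2 km
Excess = (10068.2 − 9470.6) / 9470.6 = 597.6 / 9470.6 = 6.31% ≈ 6.3%

6.3%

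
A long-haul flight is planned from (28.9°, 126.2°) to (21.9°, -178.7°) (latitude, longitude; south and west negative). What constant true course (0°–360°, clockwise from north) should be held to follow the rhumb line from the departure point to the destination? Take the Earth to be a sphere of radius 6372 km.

98.0°

Δψ = ln[tan(π/4+φ₂/2)/tan(π/4+φ₁/2)] = -0.1354
Δλ = +0.9617 rad (taken the short way round)
course = atan2(Δλ, Δψ) = 98.01°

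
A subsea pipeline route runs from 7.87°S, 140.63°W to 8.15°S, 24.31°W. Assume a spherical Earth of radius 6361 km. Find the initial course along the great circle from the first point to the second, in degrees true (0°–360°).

102.7°

N = sin Δλ·cos φ₂ = +0.8873;  D = cos φ₁ sin φ₂ − sin φ₁ cos φ₂ cos Δλ = -0.2005
initial course = atan2(N, D) = 102.74°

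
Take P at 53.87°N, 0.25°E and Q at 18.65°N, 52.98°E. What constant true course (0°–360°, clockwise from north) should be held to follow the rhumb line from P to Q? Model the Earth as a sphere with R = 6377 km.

Meridional parts: M(φ₁)=+1.1203, M(φ₂)=+0.3314 → ΔM = -0.7889;  Δλ = +0.9203 rad
tan C = Δλ / ΔM = -1.1666 → C = 130.60°

130.6°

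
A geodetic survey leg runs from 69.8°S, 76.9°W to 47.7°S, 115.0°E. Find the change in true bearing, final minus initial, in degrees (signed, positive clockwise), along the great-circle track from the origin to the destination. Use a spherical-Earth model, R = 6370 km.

+166.4°

At departure: θ₁ = atan2(sin Δλ cos φ₂, cos φ₁ sin φ₂ − sin φ₁ cos φ₂ cos Δλ) = 189.03°
At arrival: θ₂ = atan2(sin Δλ cos φ₁, −cos φ₂ sin φ₁ + sin φ₂ cos φ₁ cos Δλ) = 355.38°
Δθ = θ₂ − θ₁ = +166.4°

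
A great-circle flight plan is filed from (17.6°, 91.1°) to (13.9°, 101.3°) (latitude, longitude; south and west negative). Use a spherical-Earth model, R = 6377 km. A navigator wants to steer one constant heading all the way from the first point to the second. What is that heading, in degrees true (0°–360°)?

Meridional parts: M(φ₁)=+0.3121, M(φ₂)=+0.2450 → ΔM = -0.0671;  Δλ = +0.1780 rad
tan C = Δλ / ΔM = -2.6527 → C = 110.66°

110.7°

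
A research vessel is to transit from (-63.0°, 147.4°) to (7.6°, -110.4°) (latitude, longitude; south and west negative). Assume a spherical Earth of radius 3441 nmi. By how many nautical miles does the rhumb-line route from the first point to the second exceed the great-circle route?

298 nmi

Great circle: cos σ = sin φ₁ sin φ₂ + cos φ₁ cos φ₂ cos Δλ,  σ = 1.7854 rad → d_gc = 6143.48 nmi
Rhumb line: Δψ = +1.5598, q = Δφ/Δψ = 0.7900, d_rh = R√(Δφ²+q²Δλ²) = 6441.03 nmi
Excess = 6441.03 − 6143.48 = 297.55 ≈ 298 nmi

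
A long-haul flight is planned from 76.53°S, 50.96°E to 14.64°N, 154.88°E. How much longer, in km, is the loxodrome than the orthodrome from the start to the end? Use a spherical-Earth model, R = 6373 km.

Great circle: cos σ = sin φ₁ sin φ₂ + cos φ₁ cos φ₂ cos Δλ,  σ = 1.8755 rad → d_gc = 11952.6 km
Rhumb line: Δψ = +2.3946, q = Δφ/Δψ = 0.6645, d_rh = R√(Δφ²+q²Δλ²) = 12721.3 km
Excess = 12721.3 − 11952.6 = 768.7 ≈ 769 km

769 km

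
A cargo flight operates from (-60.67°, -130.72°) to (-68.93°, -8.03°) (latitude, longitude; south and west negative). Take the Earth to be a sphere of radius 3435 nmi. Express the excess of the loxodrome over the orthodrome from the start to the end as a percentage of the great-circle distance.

19.0%

Great circle: σ = 0.7693 rad → d_gc = Rσ = 2642.5 nmi
Rhumb: Δφ = -0.1442, Δλ = +2.1413, Δψ = -0.3416, q = Δφ/Δψ = 0.4221 → d_rh = R√(Δφ²+q²Δλ²) = 3143.7 nmi
Excess = (3143.7 − 2642.5) / 2642.5 = 501.2 / 2642.5 = 18.97% ≈ 19.0%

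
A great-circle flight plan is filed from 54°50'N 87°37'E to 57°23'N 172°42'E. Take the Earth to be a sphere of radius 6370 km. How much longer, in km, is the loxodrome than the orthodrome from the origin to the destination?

350 km

Great circle: cos σ = sin φ₁ sin φ₂ + cos φ₁ cos φ₂ cos Δλ,  σ = 0.7739 rad → d_gc = 4929.9 km
Rhumb line: Δψ = +0.0798, q = Δφ/Δψ = 0.5574, d_rh = R√(Δφ²+q²Δλ²) = 5280.0 km
Excess = 5280.0 − 4929.9 = 350.1 ≈ 350 km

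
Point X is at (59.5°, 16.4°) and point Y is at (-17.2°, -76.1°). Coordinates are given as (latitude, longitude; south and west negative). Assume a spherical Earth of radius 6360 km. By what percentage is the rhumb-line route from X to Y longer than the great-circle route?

Great circle: σ = 1.8504 rad → d_gc = Rσ = 11768.3 km
Rhumb: Δφ = -1.3387, Δλ = -1.6144, Δψ = -1.6044, q = Δφ/Δψ = 0.8343 → d_rh = R√(Δφ²+q²Δλ²) = 12078.0 km
Excess = (12078.0 − 11768.3) / 11768.3 = 309.7 / 11768.3 = 2.63% ≈ 2.6%

2.6%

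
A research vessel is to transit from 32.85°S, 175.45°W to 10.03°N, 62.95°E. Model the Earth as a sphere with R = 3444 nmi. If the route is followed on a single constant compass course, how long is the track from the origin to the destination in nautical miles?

Rhumb course C = atan2(Δλ, Δψ) with Δψ = ln[tan(π/4+φ₂/2)/tan(π/4+φ₁/2)] = +0.7836, Δλ = -2.1223 → C = 290.26°
d = R·|Δφ| / |cos C| = 3444·0.74840 / 0.34635 = 7442 nmi

7442 nmi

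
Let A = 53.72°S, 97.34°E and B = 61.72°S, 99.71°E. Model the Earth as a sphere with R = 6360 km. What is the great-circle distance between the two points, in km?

Haversine: a = sin²(Δφ/2)+cos φ₁ cos φ₂ sin²(Δλ/2) = 0.00499;  σ = 2·atan2(√a,√(1−a))
σ = 8.098° → d = Rσ = 6360·0.14134 = 899 km

899 km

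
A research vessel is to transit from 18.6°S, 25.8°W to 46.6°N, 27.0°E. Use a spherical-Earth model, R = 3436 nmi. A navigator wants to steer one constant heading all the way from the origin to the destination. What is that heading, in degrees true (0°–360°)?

36.4°

Meridional parts: M(φ₁)=-0.3305, M(φ₂)=+0.9214 → ΔM = +1.2519;  Δλ = +0.9215 rad
tan C = Δλ / ΔM = +0.7361 → C = 36.36°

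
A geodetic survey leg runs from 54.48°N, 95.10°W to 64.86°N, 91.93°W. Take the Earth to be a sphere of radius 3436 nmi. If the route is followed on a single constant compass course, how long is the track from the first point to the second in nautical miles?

630 nmi

Rhumb course C = atan2(Δλ, Δψ) with Δψ = ln[tan(π/4+φ₂/2)/tan(π/4+φ₁/2)] = +0.3622, Δλ = +0.0553 → C = 8.69°
d = R·|Δφ| / |cos C| = 3436·0.18117 / 0.98853 = 630 nmi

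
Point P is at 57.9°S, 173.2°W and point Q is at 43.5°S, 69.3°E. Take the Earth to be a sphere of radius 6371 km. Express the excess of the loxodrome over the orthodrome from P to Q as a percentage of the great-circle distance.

13.5%

Great circle: σ = 1.1537 rad → d_gc = Rσ = 7350.0 km
Rhumb: Δφ = +0.2513, Δλ = -2.0508, Δψ = +0.4010, q = Δφ/Δψ = 0.6267 → d_rh = R√(Δφ²+q²Δλ²) = 8342.8 km
Excess = (8342.8 − 7350.0) / 7350.0 = 992.8 / 7350.0 = 13.51% ≈ 13.5%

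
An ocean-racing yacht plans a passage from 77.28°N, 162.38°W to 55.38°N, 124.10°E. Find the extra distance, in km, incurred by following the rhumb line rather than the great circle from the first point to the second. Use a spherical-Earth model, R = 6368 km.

220 km

Great circle: cos σ = sin φ₁ sin φ₂ + cos φ₁ cos φ₂ cos Δλ,  σ = 0.5768 rad → d_gc = 3672.87 km
Rhumb line: Δψ = -1.0282, q = Δφ/Δψ = 0.3717, d_rh = R√(Δφ²+q²Δλ²) = 3892.42 km
Excess = 3892.42 − 3672.87 = 219.55 ≈ 220 km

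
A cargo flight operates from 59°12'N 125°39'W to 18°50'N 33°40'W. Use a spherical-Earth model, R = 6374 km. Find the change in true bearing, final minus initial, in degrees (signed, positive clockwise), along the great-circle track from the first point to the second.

+69.5°

Initial bearing θ₁ = atan2(sin Δλ cos φ₂, cos φ₁ sin φ₂ − sin φ₁ cos φ₂ cos Δλ) = 78.44°
Final bearing θ₂ = (initial bearing from the destination back to the start) + 180° = 147.99°
Δθ = θ₂ − θ₁ = +69.5°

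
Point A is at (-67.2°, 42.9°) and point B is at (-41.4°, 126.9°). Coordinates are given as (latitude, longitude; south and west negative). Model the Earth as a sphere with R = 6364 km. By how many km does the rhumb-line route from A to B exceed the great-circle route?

371 km

Great circle: cos σ = sin φ₁ sin φ₂ + cos φ₁ cos φ₂ cos Δλ,  σ = 0.8763 rad → d_gc = 5576.6 km
Rhumb line: Δψ = +0.8062, q = Δφ/Δψ = 0.5586, d_rh = R√(Δφ²+q²Δλ²) = 5947.5 km
Excess = 5947.5 − 5576.6 = 370.9 ≈ 371 km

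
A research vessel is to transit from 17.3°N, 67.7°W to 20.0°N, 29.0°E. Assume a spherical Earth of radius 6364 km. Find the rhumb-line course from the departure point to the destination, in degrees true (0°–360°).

Meridional parts: M(φ₁)=+0.3066, M(φ₂)=+0.3564 → ΔM = +0.0497;  Δλ = +1.6877 rad
tan C = Δλ / ΔM = +33.9303 → C = 88.31°

88.3°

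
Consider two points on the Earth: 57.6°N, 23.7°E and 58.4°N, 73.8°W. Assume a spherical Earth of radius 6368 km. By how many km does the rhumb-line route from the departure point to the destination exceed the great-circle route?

523 km

Great circle: cos σ = sin φ₁ sin φ₂ + cos φ₁ cos φ₂ cos Δλ,  σ = 0.8196 rad → d_gc = 5219.4 km
Rhumb line: Δψ = +0.0263, q = Δφ/Δψ = 0.5299, d_rh = R√(Δφ²+q²Δλ²) = 5742.8 km
Excess = 5742.8 − 5219.4 = 523.4 ≈ 523 km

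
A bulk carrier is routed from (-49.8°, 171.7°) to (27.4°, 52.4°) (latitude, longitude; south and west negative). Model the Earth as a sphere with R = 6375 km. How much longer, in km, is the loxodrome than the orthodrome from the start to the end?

Great circle: cos σ = sin φ₁ sin φ₂ + cos φ₁ cos φ₂ cos Δλ,  σ = 2.2548 rad → d_gc = 14374.7 km
Rhumb line: Δψ = +1.5028, q = Δφ/Δψ = 0.8966, d_rh = R√(Δφ²+q²Δλ²) = 14677.0 km
Excess = 14677.0 − 14374.7 = 302.3 ≈ 302 km

302 km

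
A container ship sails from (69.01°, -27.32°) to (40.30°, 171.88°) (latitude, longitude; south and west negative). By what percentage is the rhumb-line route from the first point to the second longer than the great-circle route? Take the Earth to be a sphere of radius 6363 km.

Great circle: σ = 1.2176 rad → d_gc = Rσ = 7747.7 km
Rhumb: Δφ = -0.5011, Δλ = -2.8065, Δψ = -0.9163, q = Δφ/Δψ = 0.5469 → d_rh = R√(Δφ²+q²Δλ²) = 10272.9 km
Excess = (10272.9 − 7747.7) / 7747.7 = 2525.2 / 7747.7 = 32.59% ≈ 32.6%

32.6%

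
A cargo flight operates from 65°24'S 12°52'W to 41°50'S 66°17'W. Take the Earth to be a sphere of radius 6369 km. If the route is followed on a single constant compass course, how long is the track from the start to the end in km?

Δψ = ln[tan(π/4+φ₂/2)/tan(π/4+φ₁/2)] = +0.7178;  Δφ = +0.4113 rad,  Δλ = -0.9323 rad
q = Δφ/Δψ = 0.5730
d = R·√(Δφ² + q²Δλ²) = 6369·0.67420 = 4294 km

4294 km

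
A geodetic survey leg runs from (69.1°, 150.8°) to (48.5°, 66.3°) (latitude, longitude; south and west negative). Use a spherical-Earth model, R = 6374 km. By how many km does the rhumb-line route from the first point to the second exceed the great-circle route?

357 km

Great circle: cos σ = sin φ₁ sin φ₂ + cos φ₁ cos φ₂ cos Δλ,  σ = 0.7636 rad → d_gc = 4867.3 km
Rhumb line: Δψ = -0.7199, q = Δφ/Δψ = 0.4994, d_rh = R√(Δφ²+q²Δλ²) = 5224.4 km
Excess = 5224.4 − 4867.3 = 357.1 ≈ 357 km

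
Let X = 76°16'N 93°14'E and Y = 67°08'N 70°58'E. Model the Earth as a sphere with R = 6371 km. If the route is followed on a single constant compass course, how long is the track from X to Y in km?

1269 km

Rhumb course C = atan2(Δλ, Δψ) with Δψ = ln[tan(π/4+φ₂/2)/tan(π/4+φ₁/2)] = -0.5184, Δλ = -0.3886 → C = 216.86°
d = R·|Δφ| / |cos C| = 6371·0.15941 / 0.80016 = 1269 km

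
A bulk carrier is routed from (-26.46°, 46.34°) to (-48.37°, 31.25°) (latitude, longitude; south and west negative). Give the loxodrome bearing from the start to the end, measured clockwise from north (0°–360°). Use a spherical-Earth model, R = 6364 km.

Δψ = ln[tan(π/4+φ₂/2)/tan(π/4+φ₁/2)] = -0.4880
Δλ = -0.2634 rad (taken the short way round)
course = atan2(Δλ, Δψ) = 208.36°

208.4°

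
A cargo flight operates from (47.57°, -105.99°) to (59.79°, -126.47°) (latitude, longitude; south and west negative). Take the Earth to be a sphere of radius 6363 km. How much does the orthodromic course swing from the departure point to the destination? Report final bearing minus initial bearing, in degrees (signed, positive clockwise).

Initial bearing θ₁ = atan2(sin Δλ cos φ₂, cos φ₁ sin φ₂ − sin φ₁ cos φ₂ cos Δλ) = 323.18°
Final bearing θ₂ = (initial bearing from the destination back to the start) + 180° = 306.52°
Δθ = θ₂ − θ₁ = -16.7°

-16.7°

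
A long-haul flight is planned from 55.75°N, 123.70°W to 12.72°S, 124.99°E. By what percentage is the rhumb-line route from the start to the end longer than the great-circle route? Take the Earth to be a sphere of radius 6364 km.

Great circle: σ = 1.9622 rad → d_gc = Rσ = 12487.6 km
Rhumb: Δφ = -1.1950, Δλ = -1.9427, Δψ = -1.4011, q = Δφ/Δψ = 0.8529 → d_rh = R√(Δφ²+q²Δλ²) = 13001.3 km
Excess = (13001.3 − 12487.6) / 12487.6 = 513.7 / 12487.6 = 4.11% ≈ 4.1%

4.1%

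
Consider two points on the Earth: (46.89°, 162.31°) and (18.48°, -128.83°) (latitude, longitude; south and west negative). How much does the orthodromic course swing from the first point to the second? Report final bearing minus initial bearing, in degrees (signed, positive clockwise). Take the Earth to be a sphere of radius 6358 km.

+41.8°

Initial bearing θ₁ = atan2(sin Δλ cos φ₂, cos φ₁ sin φ₂ − sin φ₁ cos φ₂ cos Δλ) = 92.14°
Final bearing θ₂ = (initial bearing from the destination back to the start) + 180° = 133.94°
Δθ = θ₂ − θ₁ = +41.8°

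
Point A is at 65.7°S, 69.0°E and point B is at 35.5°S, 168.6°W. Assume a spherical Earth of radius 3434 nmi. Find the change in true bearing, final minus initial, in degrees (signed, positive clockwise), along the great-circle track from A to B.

-111.0°

Initial bearing θ₁ = atan2(sin Δλ cos φ₂, cos φ₁ sin φ₂ − sin φ₁ cos φ₂ cos Δλ) = 132.80°
Final bearing θ₂ = (initial bearing from the destination back to the start) + 180° = 21.77°
Δθ = θ₂ − θ₁ = -111.0°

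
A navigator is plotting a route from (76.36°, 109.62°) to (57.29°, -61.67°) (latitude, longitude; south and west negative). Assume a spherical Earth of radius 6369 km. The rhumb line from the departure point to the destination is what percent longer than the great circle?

43.4%

Great circle: σ = 0.8069 rad → d_gc = Rσ = 5139.3 km
Rhumb: Δφ = -0.3328, Δλ = -2.9896, Δψ = -0.8976, q = Δφ/Δψ = 0.3708 → d_rh = R√(Δφ²+q²Δλ²) = 7371.5 km
Excess = (7371.5 − 5139.3) / 5139.3 = 2232.2 / 5139.3 = 43.43% ≈ 43.4%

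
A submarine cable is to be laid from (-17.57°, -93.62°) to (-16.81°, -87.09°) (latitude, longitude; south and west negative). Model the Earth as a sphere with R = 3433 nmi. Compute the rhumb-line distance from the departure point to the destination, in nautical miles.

377 nmi

Rhumb course C = atan2(Δλ, Δψ) with Δψ = ln[tan(π/4+φ₂/2)/tan(π/4+φ₁/2)] = +0.0139, Δλ = +0.1140 → C = 83.05°
d = R·|Δφ| / |cos C| = 3433·0.01326 / 0.12093 = 377 nmi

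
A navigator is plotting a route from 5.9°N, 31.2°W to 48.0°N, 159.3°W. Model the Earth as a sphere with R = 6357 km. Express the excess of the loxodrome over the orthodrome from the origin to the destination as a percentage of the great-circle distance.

Great circle: σ = 1.9117 rad → d_gc = Rσ = 12152.4 km
Rhumb: Δφ = +0.7348, Δλ = -2.2358, Δψ = +0.8543, q = Δφ/Δψ = 0.8601 → d_rh = R√(Δφ²+q²Δλ²) = 13086.3 km
Excess = (13086.3 − 12152.4) / 12152.4 = 933.9 / 12152.4 = 7.68% ≈ 7.7%

7.7%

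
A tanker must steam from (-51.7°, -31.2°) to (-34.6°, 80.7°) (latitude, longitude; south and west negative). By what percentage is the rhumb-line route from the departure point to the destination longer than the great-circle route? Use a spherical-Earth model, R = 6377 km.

Great circle: σ = 1.3126 rad → d_gc = Rσ = 8370.4 km
Rhumb: Δφ = +0.2985, Δλ = +1.9530, Δψ = +0.4134, q = Δφ/Δψ = 0.7220 → d_rh = R√(Δφ²+q²Δλ²) = 9191.7 km
Excess = (9191.7 − 8370.4) / 8370.4 = 821.3 / 8370.4 = 9.81% ≈ 9.8%

9.8%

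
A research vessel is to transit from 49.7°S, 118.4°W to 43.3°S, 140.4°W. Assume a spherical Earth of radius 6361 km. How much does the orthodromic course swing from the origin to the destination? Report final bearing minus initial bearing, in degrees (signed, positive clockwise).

+16.1°

At departure: θ₁ = atan2(sin Δλ cos φ₂, cos φ₁ sin φ₂ − sin φ₁ cos φ₂ cos Δλ) = 284.61°
At arrival: θ₂ = atan2(sin Δλ cos φ₁, −cos φ₂ sin φ₁ + sin φ₂ cos φ₁ cos Δλ) = 300.68°
Δθ = θ₂ − θ₁ = +16.1°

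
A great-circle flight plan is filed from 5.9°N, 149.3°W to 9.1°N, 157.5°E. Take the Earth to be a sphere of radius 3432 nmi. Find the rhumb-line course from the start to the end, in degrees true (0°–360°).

Δψ = ln[tan(π/4+φ₂/2)/tan(π/4+φ₁/2)] = +0.0563
Δλ = -0.9285 rad (taken the short way round)
course = atan2(Δλ, Δψ) = 273.47°

273.5°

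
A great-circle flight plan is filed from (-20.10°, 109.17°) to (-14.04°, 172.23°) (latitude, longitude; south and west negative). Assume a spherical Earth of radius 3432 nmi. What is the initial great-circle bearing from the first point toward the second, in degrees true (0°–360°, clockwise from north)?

θ = atan2( sin Δλ·cos φ₂ ,  cos φ₁ sin φ₂ − sin φ₁ cos φ₂ cos Δλ )
  = atan2(+0.8648, -0.0768) = 95.07°

95.1°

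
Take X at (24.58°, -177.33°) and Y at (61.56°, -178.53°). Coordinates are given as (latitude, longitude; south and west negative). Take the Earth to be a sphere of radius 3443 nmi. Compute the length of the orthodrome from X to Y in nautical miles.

2223 nmi

cos σ = sin φ₁ sin φ₂ + cos φ₁ cos φ₂ cos Δλ
      = sin(24.58°)sin(61.56°) + cos(24.58°)cos(61.56°)cos(-1.20°) = 0.7988
σ = 36.989° → d = Rσ = 3443·0.64558 = 2223 nmi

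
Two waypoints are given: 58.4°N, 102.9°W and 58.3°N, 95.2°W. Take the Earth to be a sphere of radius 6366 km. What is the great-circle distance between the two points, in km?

449 km

Haversine: a = sin²(Δφ/2)+cos φ₁ cos φ₂ sin²(Δλ/2) = 0.00124;  σ = 2·atan2(√a,√(1−a))
σ = 4.039° → d = Rσ = 6366·0.07050 = 449 km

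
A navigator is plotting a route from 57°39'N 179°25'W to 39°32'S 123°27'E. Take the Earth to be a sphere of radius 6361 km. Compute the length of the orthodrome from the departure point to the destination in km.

12022 km

Haversine: a = sin²(Δφ/2)+cos φ₁ cos φ₂ sin²(Δλ/2) = 0.65689;  σ = 2·atan2(√a,√(1−a))
σ = 108.287° → d = Rσ = 6361·1.88996 = 12022 km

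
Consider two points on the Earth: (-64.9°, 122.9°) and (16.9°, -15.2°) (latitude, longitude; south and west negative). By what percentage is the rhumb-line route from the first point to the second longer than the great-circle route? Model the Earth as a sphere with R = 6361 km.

Great circle: σ = 2.1717 rad → d_gc = Rσ = 13813.9 km
Rhumb: Δφ = +1.4277, Δλ = -2.4103, Δψ = +1.8017, q = Δφ/Δψ = 0.7924 → d_rh = R√(Δφ²+q²Δλ²) = 15168.4 km
Excess = (15168.4 − 13813.9) / 13813.9 = 1354.5 / 13813.9 = 9.81% ≈ 9.8%

9.8%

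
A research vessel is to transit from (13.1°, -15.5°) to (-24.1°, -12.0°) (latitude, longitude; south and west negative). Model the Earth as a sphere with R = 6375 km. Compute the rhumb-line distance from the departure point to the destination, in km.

4157 km

Rhumb course C = atan2(Δλ, Δψ) with Δψ = ln[tan(π/4+φ₂/2)/tan(π/4+φ₁/2)] = -0.6643, Δλ = +0.0611 → C = 174.75°
d = R·|Δφ| / |cos C| = 6375·0.64926 / 0.99580 = 4157 km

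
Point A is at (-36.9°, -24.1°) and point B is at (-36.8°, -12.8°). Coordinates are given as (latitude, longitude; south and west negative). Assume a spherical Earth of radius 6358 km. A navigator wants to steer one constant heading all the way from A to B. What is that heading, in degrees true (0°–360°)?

Δψ = ln[tan(π/4+φ₂/2)/tan(π/4+φ₁/2)] = +0.0022
Δλ = +0.1972 rad (taken the short way round)
course = atan2(Δλ, Δψ) = 89.37°

89.4°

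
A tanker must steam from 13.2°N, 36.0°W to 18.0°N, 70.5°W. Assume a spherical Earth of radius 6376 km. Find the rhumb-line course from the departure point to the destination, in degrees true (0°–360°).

278.2°

Δψ = ln[tan(π/4+φ₂/2)/tan(π/4+φ₁/2)] = +0.0870
Δλ = -0.6021 rad (taken the short way round)
course = atan2(Δλ, Δψ) = 278.22°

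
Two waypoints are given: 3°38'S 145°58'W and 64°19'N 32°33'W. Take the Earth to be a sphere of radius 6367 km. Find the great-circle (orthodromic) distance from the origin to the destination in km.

11472 km

Haversine: a = sin²(Δφ/2)+cos φ₁ cos φ₂ sin²(Δλ/2) = 0.61450;  σ = 2·atan2(√a,√(1−a))
σ = 103.238° → d = Rσ = 6367·1.80185 = 11472 km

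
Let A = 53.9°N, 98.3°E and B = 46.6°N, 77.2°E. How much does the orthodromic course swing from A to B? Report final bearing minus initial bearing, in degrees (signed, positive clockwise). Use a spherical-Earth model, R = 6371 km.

-16.3°

Initial bearing θ₁ = atan2(sin Δλ cos φ₂, cos φ₁ sin φ₂ − sin φ₁ cos φ₂ cos Δλ) = 250.04°
Final bearing θ₂ = (initial bearing from the destination back to the start) + 180° = 233.71°
Δθ = θ₂ − θ₁ = -16.3°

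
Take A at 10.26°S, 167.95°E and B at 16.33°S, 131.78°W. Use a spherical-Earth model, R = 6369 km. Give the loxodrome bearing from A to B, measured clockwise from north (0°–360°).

Meridional parts: M(φ₁)=-0.1800, M(φ₂)=-0.2890 → ΔM = -0.1089;  Δλ = +1.0519 rad
tan C = Δλ / ΔM = -9.6580 → C = 95.91°

95.9°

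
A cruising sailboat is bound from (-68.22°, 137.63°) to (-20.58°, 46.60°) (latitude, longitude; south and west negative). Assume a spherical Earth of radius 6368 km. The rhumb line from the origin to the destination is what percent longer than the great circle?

6.4%

Great circle: σ = 1.2449 rad → d_gc = Rσ = 7927.4 km
Rhumb: Δφ = +0.8315, Δλ = -1.5888, Δψ = +1.2811, q = Δφ/Δψ = 0.6490 → d_rh = R√(Δφ²+q²Δλ²) = 8435.4 km
Excess = (8435.4 − 7927.4) / 7927.4 = 508.0 / 7927.4 = 6.41% ≈ 6.4%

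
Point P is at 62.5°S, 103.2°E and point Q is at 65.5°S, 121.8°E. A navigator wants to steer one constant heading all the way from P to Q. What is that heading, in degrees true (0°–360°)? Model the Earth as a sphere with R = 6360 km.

Δψ = ln[tan(π/4+φ₂/2)/tan(π/4+φ₁/2)] = -0.1196
Δλ = +0.3246 rad (taken the short way round)
course = atan2(Δλ, Δψ) = 110.22°

110.2°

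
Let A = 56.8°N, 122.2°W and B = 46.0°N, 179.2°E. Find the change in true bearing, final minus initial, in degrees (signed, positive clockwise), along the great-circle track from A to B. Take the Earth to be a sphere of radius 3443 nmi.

-47.5°

At departure: θ₁ = atan2(sin Δλ cos φ₂, cos φ₁ sin φ₂ − sin φ₁ cos φ₂ cos Δλ) = 278.73°
At arrival: θ₂ = atan2(sin Δλ cos φ₁, −cos φ₂ sin φ₁ + sin φ₂ cos φ₁ cos Δλ) = 231.18°
Δθ = θ₂ − θ₁ = -47.5°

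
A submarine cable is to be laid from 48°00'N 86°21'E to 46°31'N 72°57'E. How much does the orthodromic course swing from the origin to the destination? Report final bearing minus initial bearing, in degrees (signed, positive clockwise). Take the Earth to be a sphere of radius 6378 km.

-9.9°

At departure: θ₁ = atan2(sin Δλ cos φ₂, cos φ₁ sin φ₂ − sin φ₁ cos φ₂ cos Δλ) = 265.71°
At arrival: θ₂ = atan2(sin Δλ cos φ₁, −cos φ₂ sin φ₁ + sin φ₂ cos φ₁ cos Δλ) = 255.85°
Δθ = θ₂ − θ₁ = -9.9°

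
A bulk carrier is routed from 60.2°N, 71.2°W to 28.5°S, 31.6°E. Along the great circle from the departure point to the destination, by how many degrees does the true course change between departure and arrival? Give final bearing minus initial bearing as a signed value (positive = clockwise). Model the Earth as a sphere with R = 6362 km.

+51.1°

Initial bearing θ₁ = atan2(sin Δλ cos φ₂, cos φ₁ sin φ₂ − sin φ₁ cos φ₂ cos Δλ) = 94.55°
Final bearing θ₂ = (initial bearing from the destination back to the start) + 180° = 145.69°
Δθ = θ₂ − θ₁ = +51.1°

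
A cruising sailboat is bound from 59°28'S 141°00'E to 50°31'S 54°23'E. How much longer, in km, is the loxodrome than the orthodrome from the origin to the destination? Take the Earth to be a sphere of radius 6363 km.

376 km

Great circle: cos σ = sin φ₁ sin φ₂ + cos φ₁ cos φ₂ cos Δλ,  σ = 0.8178 rad → d_gc = 5203.5 km
Rhumb line: Δψ = +0.2737, q = Δφ/Δψ = 0.5707, d_rh = R√(Δφ²+q²Δλ²) = 5579.2 km
Excess = 5579.2 − 5203.5 = 375.7 ≈ 376 km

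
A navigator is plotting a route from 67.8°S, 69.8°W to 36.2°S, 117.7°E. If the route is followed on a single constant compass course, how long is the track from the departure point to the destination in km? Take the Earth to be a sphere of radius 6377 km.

11687 km

Rhumb course C = atan2(Δλ, Δψ) with Δψ = ln[tan(π/4+φ₂/2)/tan(π/4+φ₁/2)] = +0.9501, Δλ = -3.0107 → C = 287.51°
d = R·|Δφ| / |cos C| = 6377·0.55152 / 0.30094 = 11687 km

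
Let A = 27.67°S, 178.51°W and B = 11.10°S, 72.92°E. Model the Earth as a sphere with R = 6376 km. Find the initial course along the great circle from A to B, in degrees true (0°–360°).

θ = atan2( sin Δλ·cos φ₂ ,  cos φ₁ sin φ₂ − sin φ₁ cos φ₂ cos Δλ )
  = atan2(-0.9302, -0.3156) = 251.26°

251.3°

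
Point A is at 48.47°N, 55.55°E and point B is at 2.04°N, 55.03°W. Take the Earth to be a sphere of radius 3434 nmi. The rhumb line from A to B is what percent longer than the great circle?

Great circle: σ = 1.7786 rad → d_gc = Rσ = 6107.5 nmi
Rhumb: Δφ = -0.8104, Δλ = -1.9300, Δψ = -0.9342, q = Δφ/Δψ = 0.8675 → d_rh = R√(Δφ²+q²Δλ²) = 6387.2 nmi
Excess = (6387.2 − 6107.5) / 6107.5 = 279.7 / 6107.5 = 4.58% ≈ 4.6%

4.6%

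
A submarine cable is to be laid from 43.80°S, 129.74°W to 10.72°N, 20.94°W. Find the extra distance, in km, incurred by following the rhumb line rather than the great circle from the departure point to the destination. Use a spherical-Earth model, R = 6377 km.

283 km

Great circle: cos σ = sin φ₁ sin φ₂ + cos φ₁ cos φ₂ cos Δλ,  σ = 1.9362 rad → d_gc = 12346.9 km
Rhumb line: Δψ = +1.0403, q = Δφ/Δψ = 0.9147, d_rh = R√(Δφ²+q²Δλ²) = 12630.0 km
Excess = 12630.0 − 12346.9 = 283.1 ≈ 283 km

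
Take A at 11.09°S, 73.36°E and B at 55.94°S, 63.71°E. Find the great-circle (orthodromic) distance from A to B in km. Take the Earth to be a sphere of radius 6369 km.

5055 km

Haversine: a = sin²(Δφ/2)+cos φ₁ cos φ₂ sin²(Δλ/2) = 0.14941;  σ = 2·atan2(√a,√(1−a))
σ = 45.478° → d = Rσ = 6369·0.79375 = 5055 km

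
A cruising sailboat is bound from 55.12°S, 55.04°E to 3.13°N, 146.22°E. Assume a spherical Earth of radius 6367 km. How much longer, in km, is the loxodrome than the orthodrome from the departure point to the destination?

Great circle: cos σ = sin φ₁ sin φ₂ + cos φ₁ cos φ₂ cos Δλ,  σ = 1.6274 rad → d_gc = 10361.5 km
Rhumb line: Δψ = +1.2125, q = Δφ/Δψ = 0.8384, d_rh = R√(Δφ²+q²Δλ²) = 10680.5 km
Excess = 10680.5 − 10361.5 = 319.0 ≈ 319 km

319 km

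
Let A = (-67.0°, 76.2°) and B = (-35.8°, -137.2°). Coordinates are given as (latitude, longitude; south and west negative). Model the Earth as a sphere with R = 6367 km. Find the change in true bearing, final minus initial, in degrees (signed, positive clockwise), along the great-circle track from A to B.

-139.4°

At departure: θ₁ = atan2(sin Δλ cos φ₂, cos φ₁ sin φ₂ − sin φ₁ cos φ₂ cos Δλ) = 152.34°
At arrival: θ₂ = atan2(sin Δλ cos φ₁, −cos φ₂ sin φ₁ + sin φ₂ cos φ₁ cos Δλ) = 12.92°
Δθ = θ₂ − θ₁ = -139.4°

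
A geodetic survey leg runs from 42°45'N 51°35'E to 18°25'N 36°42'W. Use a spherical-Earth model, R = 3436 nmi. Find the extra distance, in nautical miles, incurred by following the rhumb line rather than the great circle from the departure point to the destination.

149 nmi

Great circle: cos σ = sin φ₁ sin φ₂ + cos φ₁ cos φ₂ cos Δλ,  σ = 1.3332 rad → d_gc = 4581.0 nmi
Rhumb line: Δψ = -0.4998, q = Δφ/Δψ = 0.8498, d_rh = R√(Δφ²+q²Δλ²) = 4729.7 nmi
Excess = 4729.7 − 4581.0 = 148.7 ≈ 149 nmi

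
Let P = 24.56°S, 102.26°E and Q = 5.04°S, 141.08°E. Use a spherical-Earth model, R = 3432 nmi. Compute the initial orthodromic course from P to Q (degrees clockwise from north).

68.8°

θ = atan2( sin Δλ·cos φ₂ ,  cos φ₁ sin φ₂ − sin φ₁ cos φ₂ cos Δλ )
  = atan2(+0.6245, +0.2427) = 68.76°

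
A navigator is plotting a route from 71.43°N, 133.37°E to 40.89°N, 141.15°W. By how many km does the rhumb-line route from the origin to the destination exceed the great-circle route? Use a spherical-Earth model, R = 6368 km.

399 km

Great circle: cos σ = sin φ₁ sin φ₂ + cos φ₁ cos φ₂ cos Δλ,  σ = 0.8769 rad → d_gc = 5584.4 km
Rhumb line: Δψ = -1.0277, q = Δφ/Δψ = 0.5187, d_rh = R√(Δφ²+q²Δλ²) = 5983.4 km
Excess = 5983.4 − 5584.4 = 399.0 ≈ 399 km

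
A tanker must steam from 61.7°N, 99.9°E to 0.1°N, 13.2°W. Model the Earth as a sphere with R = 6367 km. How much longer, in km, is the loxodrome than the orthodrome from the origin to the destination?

787 km

Great circle: cos σ = sin φ₁ sin φ₂ + cos φ₁ cos φ₂ cos Δλ,  σ = 1.7563 rad → d_gc = 11182.5 km
Rhumb line: Δψ = -1.3761, q = Δφ/Δψ = 0.7813, d_rh = R√(Δφ²+q²Δλ²) = 11969.6 km
Excess = 11969.6 − 11182.5 = 787.1 ≈ 787 km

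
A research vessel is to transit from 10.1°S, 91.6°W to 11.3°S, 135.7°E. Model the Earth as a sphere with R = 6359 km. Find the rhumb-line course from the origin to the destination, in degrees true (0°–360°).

269.5°

Meridional parts: M(φ₁)=-0.1772, M(φ₂)=-0.1985 → ΔM = -0.0213;  Δλ = -2.3161 rad
tan C = Δλ / ΔM = +108.6585 → C = 269.47°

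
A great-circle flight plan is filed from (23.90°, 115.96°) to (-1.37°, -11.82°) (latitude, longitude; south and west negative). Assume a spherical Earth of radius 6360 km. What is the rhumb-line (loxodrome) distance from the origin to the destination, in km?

14071 km

Rhumb course C = atan2(Δλ, Δψ) with Δψ = ln[tan(π/4+φ₂/2)/tan(π/4+φ₁/2)] = -0.4537, Δλ = -2.2302 → C = 258.50°
d = R·|Δφ| / |cos C| = 6360·0.44104 / 0.19935 = 14071 km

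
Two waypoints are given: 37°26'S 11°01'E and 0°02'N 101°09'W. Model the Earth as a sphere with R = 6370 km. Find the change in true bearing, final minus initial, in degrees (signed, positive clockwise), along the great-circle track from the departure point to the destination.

At departure: θ₁ = atan2(sin Δλ cos φ₂, cos φ₁ sin φ₂ − sin φ₁ cos φ₂ cos Δλ) = 256.12°
At arrival: θ₂ = atan2(sin Δλ cos φ₁, −cos φ₂ sin φ₁ + sin φ₂ cos φ₁ cos Δλ) = 309.57°
Δθ = θ₂ − θ₁ = +53.5°

+53.5°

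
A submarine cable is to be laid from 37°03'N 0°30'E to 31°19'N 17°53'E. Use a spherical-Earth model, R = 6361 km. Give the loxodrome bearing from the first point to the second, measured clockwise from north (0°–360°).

Meridional parts: M(φ₁)=+0.6971, M(φ₂)=+0.5760 → ΔM = -0.1211;  Δλ = +0.3034 rad
tan C = Δλ / ΔM = -2.5062 → C = 111.75°

111.8°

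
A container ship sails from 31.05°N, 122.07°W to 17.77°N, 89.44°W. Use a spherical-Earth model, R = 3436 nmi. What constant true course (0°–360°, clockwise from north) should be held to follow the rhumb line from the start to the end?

Meridional parts: M(φ₁)=+0.5706, M(φ₂)=+0.3152 → ΔM = -0.2553;  Δλ = +0.5695 rad
tan C = Δλ / ΔM = -2.2304 → C = 114.15°

114.1°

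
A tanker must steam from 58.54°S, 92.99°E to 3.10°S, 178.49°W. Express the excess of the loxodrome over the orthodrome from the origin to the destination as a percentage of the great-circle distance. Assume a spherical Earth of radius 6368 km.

Great circle: σ = 1.5112 rad → d_gc = Rσ = 9623.1 km
Rhumb: Δφ = +0.9676, Δλ = +1.5450, Δψ = +1.2130, q = Δφ/Δψ = 0.7977 → d_rh = R√(Δφ²+q²Δλ²) = 9978.2 km
Excess = (9978.2 − 9623.1) / 9623.1 = 355.1 / 9623.1 = 3.69% ≈ 3.7%

3.7%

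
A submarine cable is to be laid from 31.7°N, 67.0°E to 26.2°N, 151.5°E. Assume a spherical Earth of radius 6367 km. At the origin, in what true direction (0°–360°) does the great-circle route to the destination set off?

θ = atan2( sin Δλ·cos φ₂ ,  cos φ₁ sin φ₂ − sin φ₁ cos φ₂ cos Δλ )
  = atan2(+0.8931, +0.3304) = 69.70°

69.7°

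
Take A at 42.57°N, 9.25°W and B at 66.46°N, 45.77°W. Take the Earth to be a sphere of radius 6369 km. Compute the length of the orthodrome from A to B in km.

3453 km

cos σ = sin φ₁ sin φ₂ + cos φ₁ cos φ₂ cos Δλ
      = sin(42.57°)sin(66.46°) + cos(42.57°)cos(66.46°)cos(-36.52°) = 0.8566
σ = 31.066° → d = Rσ = 6369·0.54221 = 3453 km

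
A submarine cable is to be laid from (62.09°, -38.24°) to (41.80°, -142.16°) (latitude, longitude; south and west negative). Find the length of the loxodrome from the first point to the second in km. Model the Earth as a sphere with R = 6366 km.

Rhumb course C = atan2(Δλ, Δψ) with Δψ = ln[tan(π/4+φ₂/2)/tan(π/4+φ₁/2)] = -0.5879, Δλ = -1.8137 → C = 252.04°
d = R·|Δφ| / |cos C| = 6366·0.35413 / 0.30832 = 7312 km

7312 km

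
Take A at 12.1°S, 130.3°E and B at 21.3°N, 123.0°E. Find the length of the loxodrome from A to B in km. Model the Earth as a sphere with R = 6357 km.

3790 km

Δψ = ln[tan(π/4+φ₂/2)/tan(π/4+φ₁/2)] = +0.5934;  Δφ = +0.5829 rad,  Δλ = -0.1274 rad
q = Δφ/Δψ = 0.9824
d = R·√(Δφ² + q²Δλ²) = 6357·0.59623 = 3790 km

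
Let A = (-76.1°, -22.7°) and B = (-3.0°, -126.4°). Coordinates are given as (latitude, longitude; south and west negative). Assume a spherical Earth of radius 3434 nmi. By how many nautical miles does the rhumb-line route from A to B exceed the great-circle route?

427 nmi

Great circle: cos σ = sin φ₁ sin φ₂ + cos φ₁ cos φ₂ cos Δλ,  σ = 1.5768 rad → d_gc = 5414.8 nmi
Rhumb line: Δψ = +2.0522, q = Δφ/Δψ = 0.6217, d_rh = R√(Δφ²+q²Δλ²) = 5841.7 nmi
Excess = 5841.7 − 5414.8 = 426.9 ≈ 427 nmi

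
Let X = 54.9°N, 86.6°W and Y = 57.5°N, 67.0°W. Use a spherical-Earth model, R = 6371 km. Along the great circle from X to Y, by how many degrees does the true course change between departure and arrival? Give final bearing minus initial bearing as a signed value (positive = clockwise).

At departure: θ₁ = atan2(sin Δλ cos φ₂, cos φ₁ sin φ₂ − sin φ₁ cos φ₂ cos Δλ) = 68.55°
At arrival: θ₂ = atan2(sin Δλ cos φ₁, −cos φ₂ sin φ₁ + sin φ₂ cos φ₁ cos Δλ) = 84.89°
Δθ = θ₂ − θ₁ = +16.3°

+16.3°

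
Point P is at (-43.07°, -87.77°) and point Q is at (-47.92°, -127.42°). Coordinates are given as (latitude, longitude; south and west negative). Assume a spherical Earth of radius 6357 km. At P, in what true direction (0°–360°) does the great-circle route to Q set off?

θ = atan2( sin Δλ·cos φ₂ ,  cos φ₁ sin φ₂ − sin φ₁ cos φ₂ cos Δλ )
  = atan2(-0.4276, -0.1898) = 246.06°

246.1°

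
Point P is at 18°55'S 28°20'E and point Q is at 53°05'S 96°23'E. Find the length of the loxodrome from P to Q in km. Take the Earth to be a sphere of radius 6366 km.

7037 km

Rhumb course C = atan2(Δλ, Δψ) with Δψ = ln[tan(π/4+φ₂/2)/tan(π/4+φ₁/2)] = -0.7609, Δλ = +1.1877 → C = 122.65°
d = R·|Δφ| / |cos C| = 6366·0.59632 / 0.53946 = 7037 km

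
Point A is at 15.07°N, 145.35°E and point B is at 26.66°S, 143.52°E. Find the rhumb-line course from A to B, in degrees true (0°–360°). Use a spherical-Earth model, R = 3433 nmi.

Δψ = ln[tan(π/4+φ₂/2)/tan(π/4+φ₁/2)] = -0.7492
Δλ = -0.0319 rad (taken the short way round)
course = atan2(Δλ, Δψ) = 182.44°

182.4°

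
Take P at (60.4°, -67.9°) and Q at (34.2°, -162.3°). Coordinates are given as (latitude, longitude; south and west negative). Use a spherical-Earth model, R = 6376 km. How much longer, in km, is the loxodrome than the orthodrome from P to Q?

Great circle: cos σ = sin φ₁ sin φ₂ + cos φ₁ cos φ₂ cos Δλ,  σ = 1.0957 rad → d_gc = 6986.5 km
Rhumb line: Δψ = -0.6951, q = Δφ/Δψ = 0.6578, d_rh = R√(Δφ²+q²Δλ²) = 7500.4 km
Excess = 7500.4 − 6986.5 = 513.9 ≈ 514 km

514 km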